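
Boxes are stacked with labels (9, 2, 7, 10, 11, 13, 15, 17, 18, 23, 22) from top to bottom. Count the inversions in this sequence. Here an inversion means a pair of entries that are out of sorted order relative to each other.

Sweep left to right; for each value list the smaller values that follow it:
9 → 2, 7 → 2
2 → none → 0
7 → none → 0
10 → none → 0
11 → none → 0
13 → none → 0
15 → none → 0
17 → none → 0
18 → none → 0
23 → 22 → 1
22 → none → 0
Sum: 2 + 0 + 0 + 0 + 0 + 0 + 0 + 0 + 0 + 1 + 0 = 3

There are 3 inversions.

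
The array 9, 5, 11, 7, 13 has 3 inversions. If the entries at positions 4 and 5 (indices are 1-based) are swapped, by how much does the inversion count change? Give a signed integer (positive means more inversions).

+1

Positions 4 and 5 hold 7 and 13; after swapping, the array is [9, 5, 11, 13, 7].
For each element, count later entries that are smaller:
9: 2
5: 0
11: 1
13: 1
7: 0
Sum: 2 + 0 + 1 + 1 + 0 = 4
Change: 4 − 3 = +1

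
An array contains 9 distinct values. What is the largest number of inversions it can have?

The maximum occurs when the array is in strictly decreasing order: every one of the C(9, 2) pairs is inverted.
C(9, 2) = 9·8/2 = 36

36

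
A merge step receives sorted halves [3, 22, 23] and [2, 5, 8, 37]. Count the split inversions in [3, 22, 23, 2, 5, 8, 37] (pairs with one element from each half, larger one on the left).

7

Take each right-half value and tally the left-half values above it:
r = 2: 3, 22, 23 → 3
r = 5: 22, 23 → 2
r = 8: 22, 23 → 2
r = 37: none → 0
Cross-inversions: 3 + 2 + 2 + 0 = 7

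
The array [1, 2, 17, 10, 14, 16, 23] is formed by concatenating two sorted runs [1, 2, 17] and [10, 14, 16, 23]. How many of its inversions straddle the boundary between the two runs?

3 cross-inversions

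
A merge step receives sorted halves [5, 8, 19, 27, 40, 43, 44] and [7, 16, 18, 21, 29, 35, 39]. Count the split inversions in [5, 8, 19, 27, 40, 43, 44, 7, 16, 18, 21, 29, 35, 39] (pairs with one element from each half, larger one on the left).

29

Count, for every r in R, how many entries of L exceed r:
r = 7: 8, 19, 27, 40, 43, 44 → 6
r = 16: 19, 27, 40, 43, 44 → 5
r = 18: 19, 27, 40, 43, 44 → 5
r = 21: 27, 40, 43, 44 → 4
r = 29: 40, 43, 44 → 3
r = 35: 40, 43, 44 → 3
r = 39: 40, 43, 44 → 3
Cross-inversions: 6 + 5 + 5 + 4 + 3 + 3 + 3 = 29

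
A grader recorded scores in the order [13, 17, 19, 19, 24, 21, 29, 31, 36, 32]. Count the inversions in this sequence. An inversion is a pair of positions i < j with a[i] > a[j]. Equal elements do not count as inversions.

For each element, count later entries that are smaller:
13 → none → 0
17 → none → 0
19 → none → 0
19 → none → 0
24 → 21 → 1
21 → none → 0
29 → none → 0
31 → none → 0
36 → 32 → 1
32 → none → 0
Sum: 0 + 0 + 0 + 0 + 1 + 0 + 0 + 0 + 1 + 0 = 2

2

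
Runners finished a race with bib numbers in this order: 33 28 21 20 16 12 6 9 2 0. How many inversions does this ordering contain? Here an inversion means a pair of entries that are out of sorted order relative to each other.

For each element, count later entries that are smaller:
33 → 28, 21, 20, 16, 12, 6, 9, 2, 0 → 9
28 → 21, 20, 16, 12, 6, 9, 2, 0 → 8
21 → 20, 16, 12, 6, 9, 2, 0 → 7
20 → 16, 12, 6, 9, 2, 0 → 6
16 → 12, 6, 9, 2, 0 → 5
12 → 6, 9, 2, 0 → 4
6 → 2, 0 → 2
9 → 2, 0 → 2
2 → 0 → 1
0 → none → 0
Sum: 9 + 8 + 7 + 6 + 5 + 4 + 2 + 2 + 1 + 0 = 44

44 out-of-order pairs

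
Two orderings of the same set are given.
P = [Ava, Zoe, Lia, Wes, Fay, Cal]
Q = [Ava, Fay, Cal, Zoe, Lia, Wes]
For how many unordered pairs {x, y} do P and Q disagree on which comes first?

6

Assign each item its position (1..6) in the first ordering, then rewrite the second ordering as that position sequence:
positions: Ava→1, Zoe→2, Lia→3, Wes→4, Fay→5, Cal→6
second ordering as positions: [1, 5, 6, 2, 3, 4]
Discordant pairs = inversions in this position sequence.
1: 0
5: 2, 3, 4 → 3
6: 2, 3, 4 → 3
2: 0
3: 0
4: 0
Total: 0 + 3 + 3 + 0 + 0 + 0 = 6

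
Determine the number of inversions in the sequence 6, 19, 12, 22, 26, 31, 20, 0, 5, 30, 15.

Element-by-element contributions:
6: 2
19: 4
12: 2
22: 4
26: 4
31: 5
20: 3
0: 0
5: 0
30: 1
15: 0
Sum: 2 + 4 + 2 + 4 + 4 + 5 + 3 + 0 + 0 + 1 + 0 = 25

25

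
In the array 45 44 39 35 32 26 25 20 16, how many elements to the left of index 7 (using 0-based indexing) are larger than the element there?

7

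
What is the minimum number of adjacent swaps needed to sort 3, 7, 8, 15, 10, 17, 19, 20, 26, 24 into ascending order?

Swaps: 2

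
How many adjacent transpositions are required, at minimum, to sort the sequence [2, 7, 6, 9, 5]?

4 swaps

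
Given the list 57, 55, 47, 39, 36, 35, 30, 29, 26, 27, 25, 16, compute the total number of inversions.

Count, for each position, how many later elements it exceeds:
57: 11
55: 10
47: 9
39: 8
36: 7
35: 6
30: 5
29: 4
26: 2
27: 2
25: 1
16: 0
Sum: 11 + 10 + 9 + 8 + 7 + 6 + 5 + 4 + 2 + 2 + 1 + 0 = 65

65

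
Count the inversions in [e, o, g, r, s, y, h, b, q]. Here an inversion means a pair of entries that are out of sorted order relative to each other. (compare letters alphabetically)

For each element, count later entries that are smaller:
e → b → 1
o → g, h, b → 3
g → b → 1
r → h, b, q → 3
s → h, b, q → 3
y → h, b, q → 3
h → b → 1
b → none → 0
q → none → 0
Sum: 1 + 3 + 1 + 3 + 3 + 3 + 1 + 0 + 0 = 15

15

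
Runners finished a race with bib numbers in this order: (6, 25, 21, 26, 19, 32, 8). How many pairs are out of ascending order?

Sweep left to right; for each value list the smaller values that follow it:
6 → none → 0
25 → 21, 19, 8 → 3
21 → 19, 8 → 2
26 → 19, 8 → 2
19 → 8 → 1
32 → 8 → 1
8 → none → 0
Sum: 0 + 3 + 2 + 2 + 1 + 1 + 0 = 9

9 inversions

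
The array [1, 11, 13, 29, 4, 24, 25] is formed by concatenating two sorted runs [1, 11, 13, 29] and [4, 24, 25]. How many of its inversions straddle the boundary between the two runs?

5 cross-inversions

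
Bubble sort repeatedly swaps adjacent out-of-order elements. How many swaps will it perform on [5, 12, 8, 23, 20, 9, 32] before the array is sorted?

5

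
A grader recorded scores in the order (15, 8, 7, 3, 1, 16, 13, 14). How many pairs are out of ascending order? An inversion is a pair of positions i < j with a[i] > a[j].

Out-of-order pairs: 14

Element-by-element contributions:
15 → 8, 7, 3, 1, 13, 14 → 6
8 → 7, 3, 1 → 3
7 → 3, 1 → 2
3 → 1 → 1
1 → none → 0
16 → 13, 14 → 2
13 → none → 0
14 → none → 0
Sum: 6 + 3 + 2 + 1 + 0 + 2 + 0 + 0 = 14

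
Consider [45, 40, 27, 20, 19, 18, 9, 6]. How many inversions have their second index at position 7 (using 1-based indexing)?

6

The element at index 7 is 9.
Elements before it: 45, 40, 27, 20, 19, 18
Those larger than 9: 45, 40, 27, 20, 19, 18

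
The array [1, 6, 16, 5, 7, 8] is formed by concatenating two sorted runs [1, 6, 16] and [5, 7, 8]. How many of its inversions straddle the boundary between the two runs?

Count, for every r in R, how many entries of L exceed r:
r = 5: 6, 16 → 2
r = 7: 16 → 1
r = 8: 16 → 1
Cross-inversions: 2 + 1 + 1 = 4

Split inversions: 4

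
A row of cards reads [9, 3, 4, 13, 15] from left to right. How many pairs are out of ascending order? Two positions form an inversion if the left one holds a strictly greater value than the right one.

Element-by-element contributions:
9: 2
3: 0
4: 0
13: 0
15: 0
Sum: 2 + 0 + 0 + 0 + 0 = 2

2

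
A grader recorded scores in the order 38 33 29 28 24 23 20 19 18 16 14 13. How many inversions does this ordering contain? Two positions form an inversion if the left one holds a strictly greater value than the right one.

66

Count, for each position, how many later elements it exceeds:
38: 11
33: 10
29: 9
28: 8
24: 7
23: 6
20: 5
19: 4
18: 3
16: 2
14: 1
13: 0
Sum: 11 + 10 + 9 + 8 + 7 + 6 + 5 + 4 + 3 + 2 + 1 + 0 = 66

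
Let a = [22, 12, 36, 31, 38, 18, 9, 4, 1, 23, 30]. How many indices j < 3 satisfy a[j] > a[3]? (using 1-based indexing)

The element at index 3 is 36.
Elements before it: 22, 12
None of them are larger than 36.

0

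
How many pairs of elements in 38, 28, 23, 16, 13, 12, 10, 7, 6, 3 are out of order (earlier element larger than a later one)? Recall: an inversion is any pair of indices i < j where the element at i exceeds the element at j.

45

Count, for each position, how many later elements it exceeds:
38: 9
28: 8
23: 7
16: 6
13: 5
12: 4
10: 3
7: 2
6: 1
3: 0
Sum: 9 + 8 + 7 + 6 + 5 + 4 + 3 + 2 + 1 + 0 = 45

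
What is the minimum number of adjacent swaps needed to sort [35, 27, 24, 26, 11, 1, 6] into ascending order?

19

Each adjacent swap fixes exactly one inversion, so the minimum swap count equals the number of inversions.
Count inversions — for each element, later elements that are smaller:
35: 27, 24, 26, 11, 1, 6 → 6
27: 24, 26, 11, 1, 6 → 5
24: 11, 1, 6 → 3
26: 11, 1, 6 → 3
11: 1, 6 → 2
1: none → 0
6: none → 0
Total inversions: 6 + 5 + 3 + 3 + 2 + 0 + 0 = 19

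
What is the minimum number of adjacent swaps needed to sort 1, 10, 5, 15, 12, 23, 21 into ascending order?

Minimum adjacent swaps = number of inversions (each swap of adjacent out-of-order elements removes one inversion and no swap can remove more).
Count inversions — for each element, later elements that are smaller:
1: none → 0
10: 5 → 1
5: none → 0
15: 12 → 1
12: none → 0
23: 21 → 1
21: none → 0
Total inversions: 0 + 1 + 0 + 1 + 0 + 1 + 0 = 3

Swaps: 3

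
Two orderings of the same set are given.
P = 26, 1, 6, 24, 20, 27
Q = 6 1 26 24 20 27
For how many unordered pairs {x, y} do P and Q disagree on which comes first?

Assign each item its position (1..6) in the first ordering, then rewrite the second ordering as that position sequence:
positions: 26→1, 1→2, 6→3, 24→4, 20→5, 27→6
second ordering as positions: [3, 2, 1, 4, 5, 6]
Discordant pairs = inversions in this position sequence.
3: 2, 1 → 2
2: 1 → 1
1: 0
4: 0
5: 0
6: 0
Total: 2 + 1 + 0 + 0 + 0 + 0 = 3

Disagreeing pairs: 3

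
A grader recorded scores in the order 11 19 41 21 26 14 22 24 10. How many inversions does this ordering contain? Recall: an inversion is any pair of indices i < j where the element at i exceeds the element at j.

Element-by-element contributions:
11 → 10 → 1
19 → 14, 10 → 2
41 → 21, 26, 14, 22, 24, 10 → 6
21 → 14, 10 → 2
26 → 14, 22, 24, 10 → 4
14 → 10 → 1
22 → 10 → 1
24 → 10 → 1
10 → none → 0
Sum: 1 + 2 + 6 + 2 + 4 + 1 + 1 + 1 + 0 = 18

18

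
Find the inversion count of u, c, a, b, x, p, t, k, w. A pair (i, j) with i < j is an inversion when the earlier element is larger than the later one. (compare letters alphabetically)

For each element, count later entries that are smaller:
u: 6
c: 2
a: 0
b: 0
x: 4
p: 1
t: 1
k: 0
w: 0
Sum: 6 + 2 + 0 + 0 + 4 + 1 + 1 + 0 + 0 = 14

14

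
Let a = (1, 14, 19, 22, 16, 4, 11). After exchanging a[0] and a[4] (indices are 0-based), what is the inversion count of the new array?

Positions 0 and 4 hold 1 and 16; after swapping, the array is [16, 14, 19, 22, 1, 4, 11].
Count, for each position, how many later elements it exceeds:
16 → 14, 1, 4, 11 → 4
14 → 1, 4, 11 → 3
19 → 1, 4, 11 → 3
22 → 1, 4, 11 → 3
1 → none → 0
4 → none → 0
11 → none → 0
Sum: 4 + 3 + 3 + 3 + 0 + 0 + 0 = 13

13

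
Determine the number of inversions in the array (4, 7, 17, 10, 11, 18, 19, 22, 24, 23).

Element-by-element contributions:
4: 0
7: 0
17: 2
10: 0
11: 0
18: 0
19: 0
22: 0
24: 1
23: 0
Sum: 0 + 0 + 2 + 0 + 0 + 0 + 0 + 0 + 1 + 0 = 3

3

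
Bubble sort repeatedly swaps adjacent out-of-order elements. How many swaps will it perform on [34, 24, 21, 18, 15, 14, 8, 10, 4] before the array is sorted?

Adjacent swaps: 35

Each adjacent swap fixes exactly one inversion, so the minimum swap count equals the number of inversions.
Count inversions — for each element, later elements that are smaller:
34: 24, 21, 18, 15, 14, 8, 10, 4 → 8
24: 21, 18, 15, 14, 8, 10, 4 → 7
21: 18, 15, 14, 8, 10, 4 → 6
18: 15, 14, 8, 10, 4 → 5
15: 14, 8, 10, 4 → 4
14: 8, 10, 4 → 3
8: 4 → 1
10: 4 → 1
4: none → 0
Total inversions: 8 + 7 + 6 + 5 + 4 + 3 + 1 + 1 + 0 = 35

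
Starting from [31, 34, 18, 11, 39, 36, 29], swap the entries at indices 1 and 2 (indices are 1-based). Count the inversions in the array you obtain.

Positions 1 and 2 hold 31 and 34; after swapping, the array is [34, 31, 18, 11, 39, 36, 29].
Count, for each position, how many later elements it exceeds:
34 → 31, 18, 11, 29 → 4
31 → 18, 11, 29 → 3
18 → 11 → 1
11 → none → 0
39 → 36, 29 → 2
36 → 29 → 1
29 → none → 0
Sum: 4 + 3 + 1 + 0 + 2 + 1 + 0 = 11

11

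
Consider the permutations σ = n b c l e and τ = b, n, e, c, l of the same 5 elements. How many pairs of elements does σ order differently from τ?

There are 3 discordant pairs.

Assign each item its position (1..5) in the first ordering, then rewrite the second ordering as that position sequence:
positions: n→1, b→2, c→3, l→4, e→5
second ordering as positions: [2, 1, 5, 3, 4]
Discordant pairs = inversions in this position sequence.
2: 1 → 1
1: 0
5: 3, 4 → 2
3: 0
4: 0
Total: 1 + 0 + 2 + 0 + 0 = 3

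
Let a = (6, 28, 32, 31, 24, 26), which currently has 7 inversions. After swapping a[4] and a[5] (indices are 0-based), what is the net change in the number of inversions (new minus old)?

+1

Positions 4 and 5 hold 24 and 26; after swapping, the array is [6, 28, 32, 31, 26, 24].
For each element, count later entries that are smaller:
6 → none → 0
28 → 26, 24 → 2
32 → 31, 26, 24 → 3
31 → 26, 24 → 2
26 → 24 → 1
24 → none → 0
Sum: 0 + 2 + 3 + 2 + 1 + 0 = 8
Change: 8 − 7 = +1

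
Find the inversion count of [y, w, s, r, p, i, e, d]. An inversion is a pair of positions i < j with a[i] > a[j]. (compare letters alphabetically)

Sweep left to right; for each value list the smaller values that follow it:
y → w, s, r, p, i, e, d → 7
w → s, r, p, i, e, d → 6
s → r, p, i, e, d → 5
r → p, i, e, d → 4
p → i, e, d → 3
i → e, d → 2
e → d → 1
d → none → 0
Sum: 7 + 6 + 5 + 4 + 3 + 2 + 1 + 0 = 28

There are 28 inversions.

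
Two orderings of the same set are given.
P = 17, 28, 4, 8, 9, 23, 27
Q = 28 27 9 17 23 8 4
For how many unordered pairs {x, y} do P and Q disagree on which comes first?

Assign each item its position (1..7) in the first ordering, then rewrite the second ordering as that position sequence:
positions: 17→1, 28→2, 4→3, 8→4, 9→5, 23→6, 27→7
second ordering as positions: [2, 7, 5, 1, 6, 4, 3]
Discordant pairs = inversions in this position sequence.
2: 1 → 1
7: 5, 1, 6, 4, 3 → 5
5: 1, 4, 3 → 3
1: 0
6: 4, 3 → 2
4: 3 → 1
3: 0
Total: 1 + 5 + 3 + 0 + 2 + 1 + 0 = 12

12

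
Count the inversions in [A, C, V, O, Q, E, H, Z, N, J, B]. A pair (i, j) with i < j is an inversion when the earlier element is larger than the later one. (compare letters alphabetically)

26 inversions

For each element, count later entries that are smaller:
A → none → 0
C → B → 1
V → O, Q, E, H, N, J, B → 7
O → E, H, N, J, B → 5
Q → E, H, N, J, B → 5
E → B → 1
H → B → 1
Z → N, J, B → 3
N → J, B → 2
J → B → 1
B → none → 0
Sum: 0 + 1 + 7 + 5 + 5 + 1 + 1 + 3 + 2 + 1 + 0 = 26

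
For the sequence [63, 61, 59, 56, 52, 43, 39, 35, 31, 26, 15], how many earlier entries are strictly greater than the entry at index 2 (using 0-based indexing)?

The element at index 2 is 59.
Elements before it: 63, 61
Those larger than 59: 63, 61

2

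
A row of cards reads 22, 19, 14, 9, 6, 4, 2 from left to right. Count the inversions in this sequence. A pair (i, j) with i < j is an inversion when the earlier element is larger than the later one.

Count, for each position, how many later elements it exceeds:
22 → 19, 14, 9, 6, 4, 2 → 6
19 → 14, 9, 6, 4, 2 → 5
14 → 9, 6, 4, 2 → 4
9 → 6, 4, 2 → 3
6 → 4, 2 → 2
4 → 2 → 1
2 → none → 0
Sum: 6 + 5 + 4 + 3 + 2 + 1 + 0 = 21

21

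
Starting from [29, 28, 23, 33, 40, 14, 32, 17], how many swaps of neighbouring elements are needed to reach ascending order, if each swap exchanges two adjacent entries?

16 adjacent swaps

Each adjacent swap fixes exactly one inversion, so the minimum swap count equals the number of inversions.
Count inversions — for each element, later elements that are smaller:
29: 28, 23, 14, 17 → 4
28: 23, 14, 17 → 3
23: 14, 17 → 2
33: 14, 32, 17 → 3
40: 14, 32, 17 → 3
14: none → 0
32: 17 → 1
17: none → 0
Total inversions: 4 + 3 + 2 + 3 + 3 + 0 + 1 + 0 = 16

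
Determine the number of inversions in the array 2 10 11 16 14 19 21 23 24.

1 inversion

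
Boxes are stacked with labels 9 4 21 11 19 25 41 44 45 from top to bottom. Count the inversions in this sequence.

Element-by-element contributions:
9: 1
4: 0
21: 2
11: 0
19: 0
25: 0
41: 0
44: 0
45: 0
Sum: 1 + 0 + 2 + 0 + 0 + 0 + 0 + 0 + 0 = 3

3 inversions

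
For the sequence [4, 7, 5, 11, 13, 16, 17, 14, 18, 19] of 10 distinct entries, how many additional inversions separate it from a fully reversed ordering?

42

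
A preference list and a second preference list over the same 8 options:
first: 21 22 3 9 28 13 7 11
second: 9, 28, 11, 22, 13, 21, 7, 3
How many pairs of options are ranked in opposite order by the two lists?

Assign each item its position (1..8) in the first ordering, then rewrite the second ordering as that position sequence:
positions: 21→1, 22→2, 3→3, 9→4, 28→5, 13→6, 7→7, 11→8
second ordering as positions: [4, 5, 8, 2, 6, 1, 7, 3]
Discordant pairs = inversions in this position sequence.
4: 2, 1, 3 → 3
5: 2, 1, 3 → 3
8: 2, 6, 1, 7, 3 → 5
2: 1 → 1
6: 1, 3 → 2
1: 0
7: 3 → 1
3: 0
Total: 3 + 3 + 5 + 1 + 2 + 0 + 1 + 0 = 15

15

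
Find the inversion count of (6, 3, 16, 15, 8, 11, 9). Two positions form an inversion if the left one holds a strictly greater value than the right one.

Inversion pairs (indices are 0-based):
(0,1): 6 > 3
(2,3): 16 > 15
(2,4): 16 > 8
(2,5): 16 > 11
(2,6): 16 > 9
(3,4): 15 > 8
(3,5): 15 > 11
(3,6): 15 > 9
(5,6): 11 > 9
That's 9 pairs.

9 inversions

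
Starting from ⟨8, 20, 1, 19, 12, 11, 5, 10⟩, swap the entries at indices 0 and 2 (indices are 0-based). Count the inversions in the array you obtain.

Positions 0 and 2 hold 8 and 1; after swapping, the array is [1, 20, 8, 19, 12, 11, 5, 10].
Element-by-element contributions:
1 → none → 0
20 → 8, 19, 12, 11, 5, 10 → 6
8 → 5 → 1
19 → 12, 11, 5, 10 → 4
12 → 11, 5, 10 → 3
11 → 5, 10 → 2
5 → none → 0
10 → none → 0
Sum: 0 + 6 + 1 + 4 + 3 + 2 + 0 + 0 = 16

16 inversions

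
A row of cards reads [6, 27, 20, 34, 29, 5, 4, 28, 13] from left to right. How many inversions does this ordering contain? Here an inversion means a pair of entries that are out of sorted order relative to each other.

20

Sweep left to right; for each value list the smaller values that follow it:
6: 2
27: 4
20: 3
34: 5
29: 4
5: 1
4: 0
28: 1
13: 0
Sum: 2 + 4 + 3 + 5 + 4 + 1 + 0 + 1 + 0 = 20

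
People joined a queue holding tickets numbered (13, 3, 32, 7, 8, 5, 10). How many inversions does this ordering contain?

11

Out-of-order index pairs (0-indexed):
(0,1): 13 > 3
(0,3): 13 > 7
(0,4): 13 > 8
(0,5): 13 > 5
(0,6): 13 > 10
(2,3): 32 > 7
(2,4): 32 > 8
(2,5): 32 > 5
(2,6): 32 > 10
(3,5): 7 > 5
(4,5): 8 > 5
That's 11 pairs.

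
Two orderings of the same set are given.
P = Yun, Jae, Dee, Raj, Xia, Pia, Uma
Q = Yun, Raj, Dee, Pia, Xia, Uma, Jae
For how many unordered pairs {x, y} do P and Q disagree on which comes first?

Assign each item its position (1..7) in the first ordering, then rewrite the second ordering as that position sequence:
positions: Yun→1, Jae→2, Dee→3, Raj→4, Xia→5, Pia→6, Uma→7
second ordering as positions: [1, 4, 3, 6, 5, 7, 2]
Discordant pairs = inversions in this position sequence.
1: 0
4: 3, 2 → 2
3: 2 → 1
6: 5, 2 → 2
5: 2 → 1
7: 2 → 1
2: 0
Total: 0 + 2 + 1 + 2 + 1 + 1 + 0 = 7

7 disagreeing pairs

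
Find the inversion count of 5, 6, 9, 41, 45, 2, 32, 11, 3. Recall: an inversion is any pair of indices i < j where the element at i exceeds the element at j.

17

Count, for each position, how many later elements it exceeds:
5: 2
6: 2
9: 2
41: 4
45: 4
2: 0
32: 2
11: 1
3: 0
Sum: 2 + 2 + 2 + 4 + 4 + 0 + 2 + 1 + 0 = 17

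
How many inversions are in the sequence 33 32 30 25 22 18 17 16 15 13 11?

55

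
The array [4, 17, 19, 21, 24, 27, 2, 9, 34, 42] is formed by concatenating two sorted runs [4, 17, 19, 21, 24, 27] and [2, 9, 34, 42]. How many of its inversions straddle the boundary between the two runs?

There are 11 split inversions.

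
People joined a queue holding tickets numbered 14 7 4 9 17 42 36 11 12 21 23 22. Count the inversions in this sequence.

20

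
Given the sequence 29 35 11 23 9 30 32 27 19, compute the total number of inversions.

20 inversions

Element-by-element contributions:
29 → 11, 23, 9, 27, 19 → 5
35 → 11, 23, 9, 30, 32, 27, 19 → 7
11 → 9 → 1
23 → 9, 19 → 2
9 → none → 0
30 → 27, 19 → 2
32 → 27, 19 → 2
27 → 19 → 1
19 → none → 0
Sum: 5 + 7 + 1 + 2 + 0 + 2 + 2 + 1 + 0 = 20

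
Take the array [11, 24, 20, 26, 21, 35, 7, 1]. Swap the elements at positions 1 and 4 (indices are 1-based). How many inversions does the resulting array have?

There are 21 inversions.

Positions 1 and 4 hold 11 and 26; after swapping, the array is [26, 24, 20, 11, 21, 35, 7, 1].
Count, for each position, how many later elements it exceeds:
26: 6
24: 5
20: 3
11: 2
21: 2
35: 2
7: 1
1: 0
Sum: 6 + 5 + 3 + 2 + 2 + 2 + 1 + 0 = 21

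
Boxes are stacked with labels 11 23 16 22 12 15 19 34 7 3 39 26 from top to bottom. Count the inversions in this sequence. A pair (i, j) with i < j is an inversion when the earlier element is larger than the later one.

Sweep left to right; for each value list the smaller values that follow it:
11 → 7, 3 → 2
23 → 16, 22, 12, 15, 19, 7, 3 → 7
16 → 12, 15, 7, 3 → 4
22 → 12, 15, 19, 7, 3 → 5
12 → 7, 3 → 2
15 → 7, 3 → 2
19 → 7, 3 → 2
34 → 7, 3, 26 → 3
7 → 3 → 1
3 → none → 0
39 → 26 → 1
26 → none → 0
Sum: 2 + 7 + 4 + 5 + 2 + 2 + 2 + 3 + 1 + 0 + 1 + 0 = 29

29 out-of-order pairs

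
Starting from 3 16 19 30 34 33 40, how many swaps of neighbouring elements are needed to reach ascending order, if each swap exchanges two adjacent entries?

1 adjacent swap

The minimum number of adjacent swaps to sort an array equals its inversion count, since every such swap removes exactly one inversion.
Count inversions — for each element, later elements that are smaller:
3: none → 0
16: none → 0
19: none → 0
30: none → 0
34: 33 → 1
33: none → 0
40: none → 0
Total inversions: 0 + 0 + 0 + 0 + 1 + 0 + 0 = 1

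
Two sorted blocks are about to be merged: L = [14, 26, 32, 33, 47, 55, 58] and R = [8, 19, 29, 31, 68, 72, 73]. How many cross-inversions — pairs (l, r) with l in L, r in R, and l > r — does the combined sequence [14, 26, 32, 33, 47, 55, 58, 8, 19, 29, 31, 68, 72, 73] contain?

23

Count, for every r in R, how many entries of L exceed r:
r = 8: 14, 26, 32, 33, 47, 55, 58 → 7
r = 19: 26, 32, 33, 47, 55, 58 → 6
r = 29: 32, 33, 47, 55, 58 → 5
r = 31: 32, 33, 47, 55, 58 → 5
r = 68: none → 0
r = 72: none → 0
r = 73: none → 0
Cross-inversions: 7 + 6 + 5 + 5 + 0 + 0 + 0 = 23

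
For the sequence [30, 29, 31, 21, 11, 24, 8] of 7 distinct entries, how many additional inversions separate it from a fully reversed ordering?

4

Maximum inversions for 7 distinct elements is C(7, 2) = 7·6/2 = 21.
Current inversions — for each element, count later smaller elements:
30: 5
29: 4
31: 4
21: 2
11: 1
24: 1
8: 0
Current total: 5 + 4 + 4 + 2 + 1 + 1 + 0 = 17
Shortfall: 21 − 17 = 4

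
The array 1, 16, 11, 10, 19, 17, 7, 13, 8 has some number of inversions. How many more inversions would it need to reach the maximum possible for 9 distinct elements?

18

Maximum inversions for 9 distinct elements is C(9, 2) = 9·8/2 = 36.
Current inversions — for each element, count later smaller elements:
1: 0
16: 5
11: 3
10: 2
19: 4
17: 3
7: 0
13: 1
8: 0
Current total: 0 + 5 + 3 + 2 + 4 + 3 + 0 + 1 + 0 = 18
Shortfall: 36 − 18 = 18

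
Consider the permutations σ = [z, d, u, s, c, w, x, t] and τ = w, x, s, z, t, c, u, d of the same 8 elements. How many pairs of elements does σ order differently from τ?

Assign each item its position (1..8) in the first ordering, then rewrite the second ordering as that position sequence:
positions: z→1, d→2, u→3, s→4, c→5, w→6, x→7, t→8
second ordering as positions: [6, 7, 4, 1, 8, 5, 3, 2]
Discordant pairs = inversions in this position sequence.
6: 4, 1, 5, 3, 2 → 5
7: 4, 1, 5, 3, 2 → 5
4: 1, 3, 2 → 3
1: 0
8: 5, 3, 2 → 3
5: 3, 2 → 2
3: 2 → 1
2: 0
Total: 5 + 5 + 3 + 0 + 3 + 2 + 1 + 0 = 19

19 discordant pairs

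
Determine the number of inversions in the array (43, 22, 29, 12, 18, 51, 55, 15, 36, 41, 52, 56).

For each element, count later entries that are smaller:
43 → 22, 29, 12, 18, 15, 36, 41 → 7
22 → 12, 18, 15 → 3
29 → 12, 18, 15 → 3
12 → none → 0
18 → 15 → 1
51 → 15, 36, 41 → 3
55 → 15, 36, 41, 52 → 4
15 → none → 0
36 → none → 0
41 → none → 0
52 → none → 0
56 → none → 0
Sum: 7 + 3 + 3 + 0 + 1 + 3 + 4 + 0 + 0 + 0 + 0 + 0 = 21

Inversions: 21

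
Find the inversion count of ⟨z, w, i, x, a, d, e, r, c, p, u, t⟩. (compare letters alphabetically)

Inversions: 37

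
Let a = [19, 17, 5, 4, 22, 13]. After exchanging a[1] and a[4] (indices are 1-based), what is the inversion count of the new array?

4

Positions 1 and 4 hold 19 and 4; after swapping, the array is [4, 17, 5, 19, 22, 13].
For each element, count later entries that are smaller:
4 → none → 0
17 → 5, 13 → 2
5 → none → 0
19 → 13 → 1
22 → 13 → 1
13 → none → 0
Sum: 0 + 2 + 0 + 1 + 1 + 0 = 4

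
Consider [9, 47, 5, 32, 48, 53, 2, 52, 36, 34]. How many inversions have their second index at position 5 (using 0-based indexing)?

0

The element at index 5 is 53.
Elements before it: 9, 47, 5, 32, 48
None of them are larger than 53.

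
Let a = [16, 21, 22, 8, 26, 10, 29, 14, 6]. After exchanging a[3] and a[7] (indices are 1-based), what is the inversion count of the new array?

23

Positions 3 and 7 hold 22 and 29; after swapping, the array is [16, 21, 29, 8, 26, 10, 22, 14, 6].
Sweep left to right; for each value list the smaller values that follow it:
16 → 8, 10, 14, 6 → 4
21 → 8, 10, 14, 6 → 4
29 → 8, 26, 10, 22, 14, 6 → 6
8 → 6 → 1
26 → 10, 22, 14, 6 → 4
10 → 6 → 1
22 → 14, 6 → 2
14 → 6 → 1
6 → none → 0
Sum: 4 + 4 + 6 + 1 + 4 + 1 + 2 + 1 + 0 = 23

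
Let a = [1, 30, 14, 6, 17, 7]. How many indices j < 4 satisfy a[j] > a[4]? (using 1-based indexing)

2

The element at index 4 is 6.
Elements before it: 1, 30, 14
Those larger than 6: 30, 14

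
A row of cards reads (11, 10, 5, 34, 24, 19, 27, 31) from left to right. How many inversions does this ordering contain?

8

For each element, count later entries that are smaller:
11: 2
10: 1
5: 0
34: 4
24: 1
19: 0
27: 0
31: 0
Sum: 2 + 1 + 0 + 4 + 1 + 0 + 0 + 0 = 8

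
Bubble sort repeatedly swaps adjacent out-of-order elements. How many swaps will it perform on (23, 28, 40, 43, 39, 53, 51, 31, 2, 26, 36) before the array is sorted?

Minimum adjacent swaps = number of inversions (each swap of adjacent out-of-order elements removes one inversion and no swap can remove more).
Count inversions — for each element, later elements that are smaller:
23: 2 → 1
28: 2, 26 → 2
40: 39, 31, 2, 26, 36 → 5
43: 39, 31, 2, 26, 36 → 5
39: 31, 2, 26, 36 → 4
53: 51, 31, 2, 26, 36 → 5
51: 31, 2, 26, 36 → 4
31: 2, 26 → 2
2: none → 0
26: none → 0
36: none → 0
Total inversions: 1 + 2 + 5 + 5 + 4 + 5 + 4 + 2 + 0 + 0 + 0 = 28

28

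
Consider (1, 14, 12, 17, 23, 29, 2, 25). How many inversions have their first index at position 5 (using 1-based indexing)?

The element at index 5 is 23.
Elements after it: 29, 2, 25
Those smaller than 23: 2

1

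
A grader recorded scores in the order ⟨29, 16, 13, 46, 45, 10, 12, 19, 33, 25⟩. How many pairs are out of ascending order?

23

For each element, count later entries that are smaller:
29 → 16, 13, 10, 12, 19, 25 → 6
16 → 13, 10, 12 → 3
13 → 10, 12 → 2
46 → 45, 10, 12, 19, 33, 25 → 6
45 → 10, 12, 19, 33, 25 → 5
10 → none → 0
12 → none → 0
19 → none → 0
33 → 25 → 1
25 → none → 0
Sum: 6 + 3 + 2 + 6 + 5 + 0 + 0 + 0 + 1 + 0 = 23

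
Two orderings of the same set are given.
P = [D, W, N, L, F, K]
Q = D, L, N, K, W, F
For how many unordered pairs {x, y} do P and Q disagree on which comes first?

Assign each item its position (1..6) in the first ordering, then rewrite the second ordering as that position sequence:
positions: D→1, W→2, N→3, L→4, F→5, K→6
second ordering as positions: [1, 4, 3, 6, 2, 5]
Discordant pairs = inversions in this position sequence.
1: 0
4: 3, 2 → 2
3: 2 → 1
6: 2, 5 → 2
2: 0
5: 0
Total: 0 + 2 + 1 + 2 + 0 + 0 = 5

There are 5 disagreeing pairs.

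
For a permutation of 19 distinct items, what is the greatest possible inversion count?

There are 171 inversions.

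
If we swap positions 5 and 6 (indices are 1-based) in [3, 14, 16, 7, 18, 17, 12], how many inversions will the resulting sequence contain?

Positions 5 and 6 hold 18 and 17; after swapping, the array is [3, 14, 16, 7, 17, 18, 12].
Element-by-element contributions:
3 → none → 0
14 → 7, 12 → 2
16 → 7, 12 → 2
7 → none → 0
17 → 12 → 1
18 → 12 → 1
12 → none → 0
Sum: 0 + 2 + 2 + 0 + 1 + 1 + 0 = 6

6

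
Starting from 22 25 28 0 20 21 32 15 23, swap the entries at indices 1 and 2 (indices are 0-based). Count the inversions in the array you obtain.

There are 19 inversions.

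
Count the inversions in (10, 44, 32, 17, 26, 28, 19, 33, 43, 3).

Out-of-order pairs: 22

Element-by-element contributions:
10: 1
44: 8
32: 5
17: 1
26: 2
28: 2
19: 1
33: 1
43: 1
3: 0
Sum: 1 + 8 + 5 + 1 + 2 + 2 + 1 + 1 + 1 + 0 = 22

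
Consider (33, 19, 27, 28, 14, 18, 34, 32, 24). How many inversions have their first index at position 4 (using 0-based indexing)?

The element at index 4 is 14.
Elements after it: 18, 34, 32, 24
None of them are smaller than 14.

0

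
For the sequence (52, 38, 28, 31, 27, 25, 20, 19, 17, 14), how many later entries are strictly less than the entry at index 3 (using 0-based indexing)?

6 such elements

The element at index 3 is 31.
Elements after it: 27, 25, 20, 19, 17, 14
Those smaller than 31: 27, 25, 20, 19, 17, 14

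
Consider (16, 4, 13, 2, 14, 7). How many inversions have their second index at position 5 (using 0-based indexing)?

The element at index 5 is 7.
Elements before it: 16, 4, 13, 2, 14
Those larger than 7: 16, 13, 14

3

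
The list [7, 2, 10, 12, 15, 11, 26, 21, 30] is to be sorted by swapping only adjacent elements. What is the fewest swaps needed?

4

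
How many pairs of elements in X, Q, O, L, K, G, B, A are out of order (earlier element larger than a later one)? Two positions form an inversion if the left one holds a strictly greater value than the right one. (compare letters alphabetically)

Element-by-element contributions:
X: 7
Q: 6
O: 5
L: 4
K: 3
G: 2
B: 1
A: 0
Sum: 7 + 6 + 5 + 4 + 3 + 2 + 1 + 0 = 28

28 inversions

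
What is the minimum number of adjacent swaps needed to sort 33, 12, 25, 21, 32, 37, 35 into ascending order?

There are 6 swaps.

Minimum adjacent swaps = number of inversions (each swap of adjacent out-of-order elements removes one inversion and no swap can remove more).
Count inversions — for each element, later elements that are smaller:
33: 12, 25, 21, 32 → 4
12: none → 0
25: 21 → 1
21: none → 0
32: none → 0
37: 35 → 1
35: none → 0
Total inversions: 4 + 0 + 1 + 0 + 0 + 1 + 0 = 6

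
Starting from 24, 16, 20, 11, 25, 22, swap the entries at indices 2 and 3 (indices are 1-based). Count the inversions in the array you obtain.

8 inversions

Positions 2 and 3 hold 16 and 20; after swapping, the array is [24, 20, 16, 11, 25, 22].
Element-by-element contributions:
24 → 20, 16, 11, 22 → 4
20 → 16, 11 → 2
16 → 11 → 1
11 → none → 0
25 → 22 → 1
22 → none → 0
Sum: 4 + 2 + 1 + 0 + 1 + 0 = 8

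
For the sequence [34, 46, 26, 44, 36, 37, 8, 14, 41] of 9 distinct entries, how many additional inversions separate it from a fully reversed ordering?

15 inversions short

Maximum inversions for 9 distinct elements is C(9, 2) = 9·8/2 = 36.
Current inversions — for each element, count later smaller elements:
34: 3
46: 7
26: 2
44: 5
36: 2
37: 2
8: 0
14: 0
41: 0
Current total: 3 + 7 + 2 + 5 + 2 + 2 + 0 + 0 + 0 = 21
Shortfall: 36 − 21 = 15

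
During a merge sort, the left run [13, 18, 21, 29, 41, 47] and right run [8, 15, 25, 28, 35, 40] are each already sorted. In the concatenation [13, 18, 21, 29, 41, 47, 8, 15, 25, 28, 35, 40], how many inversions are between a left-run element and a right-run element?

21 split inversions

Count, for every r in R, how many entries of L exceed r:
r = 8: 13, 18, 21, 29, 41, 47 → 6
r = 15: 18, 21, 29, 41, 47 → 5
r = 25: 29, 41, 47 → 3
r = 28: 29, 41, 47 → 3
r = 35: 41, 47 → 2
r = 40: 41, 47 → 2
Cross-inversions: 6 + 5 + 3 + 3 + 2 + 2 = 21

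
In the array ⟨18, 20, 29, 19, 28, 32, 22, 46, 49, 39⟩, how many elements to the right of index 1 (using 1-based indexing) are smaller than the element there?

0

The element at index 1 is 18.
Elements after it: 20, 29, 19, 28, 32, 22, 46, 49, 39
None of them are smaller than 18.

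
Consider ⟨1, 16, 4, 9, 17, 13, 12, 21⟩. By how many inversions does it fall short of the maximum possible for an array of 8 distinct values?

21

Maximum inversions for 8 distinct elements is C(8, 2) = 8·7/2 = 28.
Current inversions — for each element, count later smaller elements:
1: 0
16: 4
4: 0
9: 0
17: 2
13: 1
12: 0
21: 0
Current total: 0 + 4 + 0 + 0 + 2 + 1 + 0 + 0 = 7
Shortfall: 28 − 7 = 21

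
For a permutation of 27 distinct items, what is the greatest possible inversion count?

351 inversions

A reversed (strictly descending) arrangement makes every pair an inversion, giving C(27, 2) inversions.
C(27, 2) = 27·26/2 = 351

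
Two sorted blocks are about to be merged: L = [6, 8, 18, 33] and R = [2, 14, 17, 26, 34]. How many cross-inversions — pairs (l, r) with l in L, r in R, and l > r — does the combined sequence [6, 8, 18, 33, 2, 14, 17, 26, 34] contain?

For each element r of the right run, count left-run elements greater than r:
r = 2: 6, 8, 18, 33 → 4
r = 14: 18, 33 → 2
r = 17: 18, 33 → 2
r = 26: 33 → 1
r = 34: none → 0
Cross-inversions: 4 + 2 + 2 + 1 + 0 = 9

9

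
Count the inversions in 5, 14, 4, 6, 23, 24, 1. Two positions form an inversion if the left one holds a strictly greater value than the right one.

9

Listing every pair i<j with a[i]>a[j] (using 1-based positions):
(1,3): 5 > 4
(1,7): 5 > 1
(2,3): 14 > 4
(2,4): 14 > 6
(2,7): 14 > 1
(3,7): 4 > 1
(4,7): 6 > 1
(5,7): 23 > 1
(6,7): 24 > 1
That's 9 pairs.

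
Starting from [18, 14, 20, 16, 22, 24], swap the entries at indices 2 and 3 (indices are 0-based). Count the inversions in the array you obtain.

Positions 2 and 3 hold 20 and 16; after swapping, the array is [18, 14, 16, 20, 22, 24].
Sweep left to right; for each value list the smaller values that follow it:
18: 2
14: 0
16: 0
20: 0
22: 0
24: 0
Sum: 2 + 0 + 0 + 0 + 0 + 0 = 2

2 inversions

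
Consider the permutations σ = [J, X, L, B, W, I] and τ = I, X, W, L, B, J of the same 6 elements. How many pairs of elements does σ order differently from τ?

11 discordant pairs

Assign each item its position (1..6) in the first ordering, then rewrite the second ordering as that position sequence:
positions: J→1, X→2, L→3, B→4, W→5, I→6
second ordering as positions: [6, 2, 5, 3, 4, 1]
Discordant pairs = inversions in this position sequence.
6: 2, 5, 3, 4, 1 → 5
2: 1 → 1
5: 3, 4, 1 → 3
3: 1 → 1
4: 1 → 1
1: 0
Total: 5 + 1 + 3 + 1 + 1 + 0 = 11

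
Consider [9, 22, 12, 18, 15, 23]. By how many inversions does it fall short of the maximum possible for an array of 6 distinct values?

11 inversions short

Maximum inversions for 6 distinct elements is C(6, 2) = 6·5/2 = 15.
Current inversions — for each element, count later smaller elements:
9: 0
22: 3
12: 0
18: 1
15: 0
23: 0
Current total: 0 + 3 + 0 + 1 + 0 + 0 = 4
Shortfall: 15 − 4 = 11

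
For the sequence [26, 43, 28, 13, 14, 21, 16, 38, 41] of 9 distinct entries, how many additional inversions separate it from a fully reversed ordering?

Maximum inversions for 9 distinct elements is C(9, 2) = 9·8/2 = 36.
Current inversions — for each element, count later smaller elements:
26: 4
43: 7
28: 4
13: 0
14: 0
21: 1
16: 0
38: 0
41: 0
Current total: 4 + 7 + 4 + 0 + 0 + 1 + 0 + 0 + 0 = 16
Shortfall: 36 − 16 = 20

20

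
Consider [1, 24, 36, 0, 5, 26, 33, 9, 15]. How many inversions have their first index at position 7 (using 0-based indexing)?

0

The element at index 7 is 9.
Elements after it: 15
None of them are smaller than 9.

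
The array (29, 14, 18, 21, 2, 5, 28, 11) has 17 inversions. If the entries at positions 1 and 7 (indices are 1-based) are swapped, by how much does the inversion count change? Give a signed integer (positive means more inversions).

-1

Positions 1 and 7 hold 29 and 28; after swapping, the array is [28, 14, 18, 21, 2, 5, 29, 11].
Count, for each position, how many later elements it exceeds:
28: 6
14: 3
18: 3
21: 3
2: 0
5: 0
29: 1
11: 0
Sum: 6 + 3 + 3 + 3 + 0 + 0 + 1 + 0 = 16
Change: 16 − 17 = -1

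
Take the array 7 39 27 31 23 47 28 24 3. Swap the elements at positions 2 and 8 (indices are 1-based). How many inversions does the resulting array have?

14

Positions 2 and 8 hold 39 and 24; after swapping, the array is [7, 24, 27, 31, 23, 47, 28, 39, 3].
Element-by-element contributions:
7: 1
24: 2
27: 2
31: 3
23: 1
47: 3
28: 1
39: 1
3: 0
Sum: 1 + 2 + 2 + 3 + 1 + 3 + 1 + 1 + 0 = 14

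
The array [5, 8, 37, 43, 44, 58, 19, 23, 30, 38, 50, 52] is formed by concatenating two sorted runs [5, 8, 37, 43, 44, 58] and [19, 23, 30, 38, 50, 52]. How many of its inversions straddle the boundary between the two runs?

There are 17 split inversions.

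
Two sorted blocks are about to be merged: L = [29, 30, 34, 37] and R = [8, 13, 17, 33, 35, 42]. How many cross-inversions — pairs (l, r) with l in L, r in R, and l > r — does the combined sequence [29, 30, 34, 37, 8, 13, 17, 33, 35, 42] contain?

15 split inversions

Take each right-half value and tally the left-half values above it:
r = 8: 29, 30, 34, 37 → 4
r = 13: 29, 30, 34, 37 → 4
r = 17: 29, 30, 34, 37 → 4
r = 33: 34, 37 → 2
r = 35: 37 → 1
r = 42: none → 0
Cross-inversions: 4 + 4 + 4 + 2 + 1 + 0 = 15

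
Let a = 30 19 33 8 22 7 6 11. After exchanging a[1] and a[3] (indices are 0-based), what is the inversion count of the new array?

Inversions: 20

Positions 1 and 3 hold 19 and 8; after swapping, the array is [30, 8, 33, 19, 22, 7, 6, 11].
Count, for each position, how many later elements it exceeds:
30: 6
8: 2
33: 5
19: 3
22: 3
7: 1
6: 0
11: 0
Sum: 6 + 2 + 5 + 3 + 3 + 1 + 0 + 0 = 20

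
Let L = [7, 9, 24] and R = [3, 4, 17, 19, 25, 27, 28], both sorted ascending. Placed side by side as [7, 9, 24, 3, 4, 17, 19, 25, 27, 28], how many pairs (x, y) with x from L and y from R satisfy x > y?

Cross-inversions: 8

Take each right-half value and tally the left-half values above it:
r = 3: 7, 9, 24 → 3
r = 4: 7, 9, 24 → 3
r = 17: 24 → 1
r = 19: 24 → 1
r = 25: none → 0
r = 27: none → 0
r = 28: none → 0
Cross-inversions: 3 + 3 + 1 + 1 + 0 + 0 + 0 = 8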